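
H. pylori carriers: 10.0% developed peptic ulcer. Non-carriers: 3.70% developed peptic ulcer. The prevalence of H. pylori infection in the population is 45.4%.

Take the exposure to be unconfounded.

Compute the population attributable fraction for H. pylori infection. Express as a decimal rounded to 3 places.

PAF ≈ 0.436

p₁ = 0.1, p₀ = 0.037.
Overall risk P(Y=1) = π·p₁ + (1−π)·p₀ = 0.454×0.1 + 0.546×0.037 = 0.065602.
Under exogeneity, PAF = [P(Y=1) − p₀] / P(Y=1).
PAF = (0.065602 − 0.037) / 0.065602 ≈ 0.4360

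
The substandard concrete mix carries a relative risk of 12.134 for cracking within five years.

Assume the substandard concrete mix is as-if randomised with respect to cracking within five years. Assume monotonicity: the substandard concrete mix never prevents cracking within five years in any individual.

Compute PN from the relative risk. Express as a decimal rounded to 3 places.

Under exogeneity and monotonicity, PN = (RR − 1) / RR = 1 − 1/RR.
PN = (12.134 − 1) / 12.134 = 11.13 / 12.134 ≈ 0.9176

PN ≈ 0.918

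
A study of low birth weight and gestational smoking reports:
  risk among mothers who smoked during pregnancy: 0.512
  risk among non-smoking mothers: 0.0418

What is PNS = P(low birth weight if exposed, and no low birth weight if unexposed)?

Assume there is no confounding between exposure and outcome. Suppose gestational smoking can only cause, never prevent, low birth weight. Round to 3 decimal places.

Let p₁ = 0.512, p₀ = 0.0418.
Under exogeneity and monotonicity, PNS = p₁ − p₀.
PNS = 0.512 − 0.0418 = 0.4702

PNS ≈ 0.470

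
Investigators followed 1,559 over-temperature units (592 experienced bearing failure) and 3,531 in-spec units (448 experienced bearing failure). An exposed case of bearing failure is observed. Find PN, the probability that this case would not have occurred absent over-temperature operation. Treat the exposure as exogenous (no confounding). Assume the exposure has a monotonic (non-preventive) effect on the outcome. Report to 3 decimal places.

PN ≈ 0.666

p₁ = P(outcome | exposed) = 592/1559 = 0.37973
p₀ = P(outcome | unexposed) = 448/3531 = 0.12688
Under exogeneity and monotonicity, PN = (p₁ − p₀) / p₁.
PN = (0.37973 − 0.12688) / 0.37973 = 0.25285 / 0.37973 ≈ 0.6659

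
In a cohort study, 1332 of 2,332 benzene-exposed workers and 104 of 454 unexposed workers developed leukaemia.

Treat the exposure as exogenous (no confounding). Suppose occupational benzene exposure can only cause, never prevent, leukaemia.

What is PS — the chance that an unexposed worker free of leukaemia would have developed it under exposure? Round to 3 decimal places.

p₁ = P(outcome | exposed) = 1332/2332 = 0.57118
p₀ = P(outcome | unexposed) = 104/454 = 0.22907
Under exogeneity and monotonicity, PS = (p₁ − p₀) / (1 − p₀).
PS = (0.57118 − 0.22907) / (1 − 0.22907) = 0.34211 / 0.77093 ≈ 0.4438

PS ≈ 0.444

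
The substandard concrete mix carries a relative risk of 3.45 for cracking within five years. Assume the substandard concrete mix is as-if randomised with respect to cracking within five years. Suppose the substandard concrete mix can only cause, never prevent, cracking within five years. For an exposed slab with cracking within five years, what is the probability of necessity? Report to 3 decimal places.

PN ≈ 0.710

Under exogeneity and monotonicity, PN = (RR − 1) / RR = 1 − 1/RR.
PN = (3.45 − 1) / 3.45 = 2.45 / 3.45 ≈ 0.7101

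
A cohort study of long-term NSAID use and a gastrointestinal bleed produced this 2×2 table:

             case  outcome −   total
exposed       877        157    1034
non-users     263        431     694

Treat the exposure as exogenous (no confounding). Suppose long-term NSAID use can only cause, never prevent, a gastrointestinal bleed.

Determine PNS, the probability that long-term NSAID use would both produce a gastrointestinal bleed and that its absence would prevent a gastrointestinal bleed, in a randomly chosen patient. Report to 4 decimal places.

PNS ≈ 0.4692

p₁ = P(outcome | exposed) = 877/1034 = 0.84816
p₀ = P(outcome | unexposed) = 263/694 = 0.37896
Under exogeneity and monotonicity, PNS = p₁ − p₀.
PNS = 0.84816 − 0.37896 = 0.4692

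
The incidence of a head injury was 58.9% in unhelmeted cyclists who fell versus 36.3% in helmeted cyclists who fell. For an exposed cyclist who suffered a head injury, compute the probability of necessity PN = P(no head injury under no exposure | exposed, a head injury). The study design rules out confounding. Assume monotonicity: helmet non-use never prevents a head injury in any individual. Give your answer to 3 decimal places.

PN ≈ 0.384

p₁ = 0.589, p₀ = 0.363.
Under exogeneity and monotonicity, PN = (p₁ − p₀) / p₁.
PN = (0.589 − 0.363) / 0.589 = 0.226 / 0.589 ≈ 0.3837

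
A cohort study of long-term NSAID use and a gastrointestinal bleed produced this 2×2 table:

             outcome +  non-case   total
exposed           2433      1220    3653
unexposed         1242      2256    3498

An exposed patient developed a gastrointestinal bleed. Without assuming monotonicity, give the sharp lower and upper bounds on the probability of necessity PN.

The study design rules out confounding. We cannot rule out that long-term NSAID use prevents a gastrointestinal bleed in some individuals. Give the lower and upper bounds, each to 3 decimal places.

0.467 ≤ PN ≤ 0.968

p₁ = P(outcome | exposed) = 2433/3653 = 0.66603
p₀ = P(outcome | unexposed) = 1242/3498 = 0.35506
Under exogeneity alone the bounds on PN are max{0,(p₁−p₀)/p₁} ≤ PN ≤ min{1,(1−p₀)/p₁}.
  lower = (p₁ − p₀)/p₁ = 0.31097 / 0.66603 ≈ 0.4669
  upper = min{1, (1 − p₀)/p₁} = 0.64494 / 0.66603 ≈ 0.9683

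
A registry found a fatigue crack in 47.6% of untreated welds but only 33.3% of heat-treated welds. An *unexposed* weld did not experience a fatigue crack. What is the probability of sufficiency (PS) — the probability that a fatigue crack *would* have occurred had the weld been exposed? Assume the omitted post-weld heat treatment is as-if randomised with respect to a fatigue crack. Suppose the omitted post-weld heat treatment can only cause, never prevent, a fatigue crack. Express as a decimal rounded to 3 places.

PS ≈ 0.214

p₁ = 0.476, p₀ = 0.333.
Under exogeneity and monotonicity, PS = (p₁ − p₀) / (1 − p₀).
PS = (0.476 − 0.333) / (1 − 0.333) = 0.143 / 0.667 ≈ 0.2144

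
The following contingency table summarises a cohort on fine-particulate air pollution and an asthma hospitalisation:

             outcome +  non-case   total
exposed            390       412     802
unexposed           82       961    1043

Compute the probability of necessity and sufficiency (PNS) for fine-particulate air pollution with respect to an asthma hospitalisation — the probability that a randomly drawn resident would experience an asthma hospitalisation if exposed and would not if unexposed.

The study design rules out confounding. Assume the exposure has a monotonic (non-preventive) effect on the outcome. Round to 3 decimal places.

PNS ≈ 0.408

p₁ = P(outcome | exposed) = 390/802 = 0.48628
p₀ = P(outcome | unexposed) = 82/1043 = 0.078619
Under exogeneity and monotonicity, PNS = p₁ − p₀.
PNS = 0.48628 − 0.078619 = 0.40766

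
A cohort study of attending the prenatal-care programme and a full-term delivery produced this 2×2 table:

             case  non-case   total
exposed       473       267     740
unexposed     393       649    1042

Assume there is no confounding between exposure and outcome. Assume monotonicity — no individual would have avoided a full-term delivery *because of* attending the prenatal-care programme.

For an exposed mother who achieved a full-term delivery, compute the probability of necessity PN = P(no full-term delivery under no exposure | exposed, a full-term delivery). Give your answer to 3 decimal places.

PN ≈ 0.410

p₁ = P(outcome | exposed) = 473/740 = 0.63919
p₀ = P(outcome | unexposed) = 393/1042 = 0.37716
Under exogeneity and monotonicity, PN = (p₁ − p₀)/p₁.
PN = (0.63919 − 0.37716) / 0.63919 ≈ 0.4099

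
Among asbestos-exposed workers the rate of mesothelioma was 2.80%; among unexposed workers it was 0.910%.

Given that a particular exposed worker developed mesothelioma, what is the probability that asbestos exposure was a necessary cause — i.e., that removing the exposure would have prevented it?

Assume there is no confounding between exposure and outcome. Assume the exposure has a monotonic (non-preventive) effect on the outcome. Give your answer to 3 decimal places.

p₁ = 0.028, p₀ = 0.0091.
Under exogeneity and monotonicity, PN = (p₁ − p₀) / p₁.
PN = (0.028 − 0.0091) / 0.028 = 0.0189 / 0.028 ≈ 0.6750

PN ≈ 0.675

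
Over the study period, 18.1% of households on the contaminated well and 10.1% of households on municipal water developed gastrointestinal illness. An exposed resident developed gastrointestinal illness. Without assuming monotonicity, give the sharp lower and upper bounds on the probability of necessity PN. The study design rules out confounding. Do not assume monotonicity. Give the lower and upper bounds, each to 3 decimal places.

p₁ = 0.181, p₀ = 0.101.
Under exogeneity alone the bounds on PN are max{0,(p₁−p₀)/p₁} ≤ PN ≤ min{1,(1−p₀)/p₁}.
  lower = (p₁ − p₀)/p₁ = 0.08 / 0.181 ≈ 0.4420
  upper = min{1, (1 − p₀)/p₁} = 0.899 / 0.181 ≈ 4.9669 → capped at 1

0.442 ≤ PN ≤ 1.000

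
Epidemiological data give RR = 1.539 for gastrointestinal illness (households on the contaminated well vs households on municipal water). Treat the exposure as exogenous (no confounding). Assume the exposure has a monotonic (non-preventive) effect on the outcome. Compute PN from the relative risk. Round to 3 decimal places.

PN ≈ 0.350

Under exogeneity and monotonicity, PN = (RR − 1) / RR = 1 − 1/RR.
PN = (1.539 − 1) / 1.539 = 0.539 / 1.539 ≈ 0.3502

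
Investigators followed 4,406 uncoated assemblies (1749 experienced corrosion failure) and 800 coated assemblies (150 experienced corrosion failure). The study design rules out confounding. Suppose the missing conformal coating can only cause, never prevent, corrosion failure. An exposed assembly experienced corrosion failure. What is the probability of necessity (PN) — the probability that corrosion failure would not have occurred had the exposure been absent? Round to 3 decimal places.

p₁ = P(outcome | exposed) = 1749/4406 = 0.39696
p₀ = P(outcome | unexposed) = 150/800 = 0.1875
Under exogeneity and monotonicity, PN = (p₁ − p₀) / p₁.
PN = (0.39696 − 0.1875) / 0.39696 = 0.20946 / 0.39696 ≈ 0.5277

PN ≈ 0.528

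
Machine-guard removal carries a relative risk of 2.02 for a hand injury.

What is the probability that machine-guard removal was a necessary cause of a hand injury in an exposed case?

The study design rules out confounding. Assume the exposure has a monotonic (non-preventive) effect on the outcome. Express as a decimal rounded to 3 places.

PN ≈ 0.505

Under exogeneity and monotonicity, PN = (RR − 1) / RR = 1 − 1/RR.
PN = (2.02 − 1) / 2.02 = 1.02 / 2.02 ≈ 0.5050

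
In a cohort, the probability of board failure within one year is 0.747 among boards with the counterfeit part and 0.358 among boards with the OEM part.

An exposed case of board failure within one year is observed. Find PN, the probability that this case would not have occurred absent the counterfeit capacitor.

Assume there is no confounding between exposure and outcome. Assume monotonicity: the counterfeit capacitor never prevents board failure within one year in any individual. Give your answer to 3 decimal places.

PN ≈ 0.521

Let p₁ = 0.747, p₀ = 0.358.
Under exogeneity and monotonicity, PN = (p₁ − p₀) / p₁.
PN = (0.747 − 0.358) / 0.747 = 0.389 / 0.747 ≈ 0.5207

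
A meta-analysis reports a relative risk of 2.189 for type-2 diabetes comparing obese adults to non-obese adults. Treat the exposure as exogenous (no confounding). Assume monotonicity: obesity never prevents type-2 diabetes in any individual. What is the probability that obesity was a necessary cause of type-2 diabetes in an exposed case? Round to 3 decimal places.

Under exogeneity and monotonicity, PN = (RR − 1) / RR = 1 − 1/RR.
PN = (2.189 − 1) / 2.189 = 1.189 / 2.189 ≈ 0.5432

PN ≈ 0.543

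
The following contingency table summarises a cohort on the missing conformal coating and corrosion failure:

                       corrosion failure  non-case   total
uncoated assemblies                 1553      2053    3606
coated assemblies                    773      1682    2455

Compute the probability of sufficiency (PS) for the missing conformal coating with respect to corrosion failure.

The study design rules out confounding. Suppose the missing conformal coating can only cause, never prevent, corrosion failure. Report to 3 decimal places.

PS ≈ 0.169

p₁ = P(outcome | exposed) = 1553/3606 = 0.43067
p₀ = P(outcome | unexposed) = 773/2455 = 0.31487
Under exogeneity and monotonicity, PS = (p₁ − p₀)/(1 − p₀).
PS = (0.43067 − 0.31487) / 0.68513 ≈ 0.1690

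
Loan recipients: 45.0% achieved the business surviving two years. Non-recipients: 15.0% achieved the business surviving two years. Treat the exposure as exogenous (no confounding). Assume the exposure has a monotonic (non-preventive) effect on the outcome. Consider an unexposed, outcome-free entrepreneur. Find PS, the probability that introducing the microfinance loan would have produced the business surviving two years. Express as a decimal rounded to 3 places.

PS ≈ 0.353

p₁ = 0.45, p₀ = 0.15.
Under exogeneity and monotonicity, PS = (p₁ − p₀) / (1 − p₀).
PS = (0.45 − 0.15) / (1 − 0.15) = 0.3 / 0.85 ≈ 0.3529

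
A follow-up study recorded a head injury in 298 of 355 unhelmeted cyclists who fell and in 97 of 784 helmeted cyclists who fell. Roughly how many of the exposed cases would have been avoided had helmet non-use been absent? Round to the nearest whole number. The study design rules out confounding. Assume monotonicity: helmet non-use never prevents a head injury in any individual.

p₁ = P(outcome | exposed) = 298/355 = 0.83944
p₀ = P(outcome | unexposed) = 97/784 = 0.12372
PN = (p₁ − p₀)/p₁ = (0.83944 − 0.12372) / 0.83944 ≈ 0.85261.
Attributable cases ≈ PN × (exposed cases) = 0.85261 × 298 ≈ 254.08.

about 254 cases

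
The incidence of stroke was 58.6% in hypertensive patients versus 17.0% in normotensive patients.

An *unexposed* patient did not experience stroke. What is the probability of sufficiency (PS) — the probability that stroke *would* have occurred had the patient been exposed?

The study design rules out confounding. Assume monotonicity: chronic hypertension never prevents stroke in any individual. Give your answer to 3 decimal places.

p₁ = 0.586, p₀ = 0.17.
Under exogeneity and monotonicity, PS = (p₁ − p₀) / (1 − p₀).
PS = (0.586 − 0.17) / (1 − 0.17) = 0.416 / 0.83 ≈ 0.5012

PS ≈ 0.501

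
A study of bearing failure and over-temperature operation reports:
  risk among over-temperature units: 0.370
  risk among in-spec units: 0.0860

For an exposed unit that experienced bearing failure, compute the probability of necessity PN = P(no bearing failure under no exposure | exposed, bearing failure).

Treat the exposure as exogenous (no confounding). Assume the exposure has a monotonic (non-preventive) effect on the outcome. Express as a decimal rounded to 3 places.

Let p₁ = 0.37, p₀ = 0.086.
Under exogeneity and monotonicity, PN = (p₁ − p₀) / p₁.
PN = (0.37 − 0.086) / 0.37 = 0.284 / 0.37 ≈ 0.7676

PN ≈ 0.768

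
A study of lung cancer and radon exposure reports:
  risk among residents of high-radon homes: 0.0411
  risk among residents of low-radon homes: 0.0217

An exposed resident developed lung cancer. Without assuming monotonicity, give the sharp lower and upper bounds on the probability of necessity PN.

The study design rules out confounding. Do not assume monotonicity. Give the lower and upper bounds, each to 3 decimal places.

Let p₁ = 0.0411, p₀ = 0.0217.
Under exogeneity alone the bounds on PN are max{0,(p₁−p₀)/p₁} ≤ PN ≤ min{1,(1−p₀)/p₁}.
  lower = (p₁ − p₀)/p₁ = 0.0194 / 0.0411 ≈ 0.4720
  upper = min{1, (1 − p₀)/p₁} = 0.9783 / 0.0411 ≈ 23.8029 → capped at 1

0.472 ≤ PN ≤ 1.000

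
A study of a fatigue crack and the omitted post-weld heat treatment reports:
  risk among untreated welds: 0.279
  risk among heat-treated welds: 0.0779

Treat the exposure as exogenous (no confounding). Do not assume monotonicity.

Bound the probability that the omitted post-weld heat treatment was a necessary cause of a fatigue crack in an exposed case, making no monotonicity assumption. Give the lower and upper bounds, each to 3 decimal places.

0.721 ≤ PN ≤ 1.000

Let p₁ = 0.279, p₀ = 0.0779.
Under exogeneity alone the bounds on PN are max{0,(p₁−p₀)/p₁} ≤ PN ≤ min{1,(1−p₀)/p₁}.
  lower = (p₁ − p₀)/p₁ = 0.2011 / 0.279 ≈ 0.7208
  upper = min{1, (1 − p₀)/p₁} = 0.9221 / 0.279 ≈ 3.3050 → capped at 1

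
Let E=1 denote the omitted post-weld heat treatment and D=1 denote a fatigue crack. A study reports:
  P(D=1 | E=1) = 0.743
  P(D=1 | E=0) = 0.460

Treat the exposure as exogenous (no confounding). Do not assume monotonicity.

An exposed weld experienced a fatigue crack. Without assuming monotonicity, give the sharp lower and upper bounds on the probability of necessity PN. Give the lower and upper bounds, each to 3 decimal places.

0.381 ≤ PN ≤ 0.727

Let p₁ = 0.743, p₀ = 0.46.
Under exogeneity alone the bounds on PN are max{0,(p₁−p₀)/p₁} ≤ PN ≤ min{1,(1−p₀)/p₁}.
  lower = (p₁ − p₀)/p₁ = 0.283 / 0.743 ≈ 0.3809
  upper = min{1, (1 − p₀)/p₁} = 0.54 / 0.743 ≈ 0.7268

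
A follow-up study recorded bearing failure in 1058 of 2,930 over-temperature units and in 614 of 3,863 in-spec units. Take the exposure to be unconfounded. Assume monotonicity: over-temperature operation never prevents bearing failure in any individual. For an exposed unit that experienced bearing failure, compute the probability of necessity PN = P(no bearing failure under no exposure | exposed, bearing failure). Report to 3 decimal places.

PN ≈ 0.560

p₁ = P(outcome | exposed) = 1058/2930 = 0.36109
p₀ = P(outcome | unexposed) = 614/3863 = 0.15894
Under exogeneity and monotonicity, PN = (p₁ − p₀) / p₁.
PN = (0.36109 − 0.15894) / 0.36109 = 0.20215 / 0.36109 ≈ 0.5598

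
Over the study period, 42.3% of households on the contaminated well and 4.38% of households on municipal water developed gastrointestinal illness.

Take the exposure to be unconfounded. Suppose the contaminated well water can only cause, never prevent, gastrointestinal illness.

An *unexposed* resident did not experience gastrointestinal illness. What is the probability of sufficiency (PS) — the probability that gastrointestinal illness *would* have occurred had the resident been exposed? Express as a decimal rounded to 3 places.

PS ≈ 0.397

p₁ = 0.423, p₀ = 0.0438.
Under exogeneity and monotonicity, PS = (p₁ − p₀) / (1 − p₀).
PS = (0.423 − 0.0438) / (1 − 0.0438) = 0.3792 / 0.9562 ≈ 0.3966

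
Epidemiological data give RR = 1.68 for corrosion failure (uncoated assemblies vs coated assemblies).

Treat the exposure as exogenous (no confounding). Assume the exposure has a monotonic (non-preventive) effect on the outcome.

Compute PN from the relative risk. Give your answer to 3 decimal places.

Under exogeneity and monotonicity, PN = (RR − 1) / RR = 1 − 1/RR.
PN = (1.68 − 1) / 1.68 = 0.68 / 1.68 ≈ 0.4048

PN ≈ 0.405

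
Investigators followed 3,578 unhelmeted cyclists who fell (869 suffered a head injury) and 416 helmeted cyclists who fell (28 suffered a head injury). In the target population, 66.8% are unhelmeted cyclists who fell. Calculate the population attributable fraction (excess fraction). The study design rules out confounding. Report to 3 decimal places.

PAF ≈ 0.635

p₁ = P(outcome | exposed) = 869/3578 = 0.24287
p₀ = P(outcome | unexposed) = 28/416 = 0.067308
Overall risk P(Y=1) = π·p₁ + (1−π)·p₀ = 0.668×0.24287 + 0.332×0.067308 = 0.18459.
Under exogeneity, PAF = [P(Y=1) − p₀] / P(Y=1).
PAF = (0.18459 − 0.067308) / 0.18459 ≈ 0.6354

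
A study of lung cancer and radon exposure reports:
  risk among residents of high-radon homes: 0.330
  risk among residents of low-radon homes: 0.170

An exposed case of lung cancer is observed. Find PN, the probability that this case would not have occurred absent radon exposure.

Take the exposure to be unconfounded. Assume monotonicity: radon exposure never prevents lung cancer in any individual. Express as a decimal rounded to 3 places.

PN ≈ 0.485

Let p₁ = 0.33, p₀ = 0.17.
Under exogeneity and monotonicity, PN = (p₁ − p₀) / p₁.
PN = (0.33 − 0.17) / 0.33 = 0.16 / 0.33 ≈ 0.4848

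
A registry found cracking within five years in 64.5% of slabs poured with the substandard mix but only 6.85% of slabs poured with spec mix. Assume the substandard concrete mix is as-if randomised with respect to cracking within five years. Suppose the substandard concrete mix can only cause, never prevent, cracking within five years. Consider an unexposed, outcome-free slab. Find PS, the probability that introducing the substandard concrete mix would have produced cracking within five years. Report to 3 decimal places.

PS ≈ 0.619

p₁ = 0.645, p₀ = 0.0685.
Under exogeneity and monotonicity, PS = (p₁ − p₀) / (1 − p₀).
PS = (0.645 − 0.0685) / (1 − 0.0685) = 0.5765 / 0.9315 ≈ 0.6189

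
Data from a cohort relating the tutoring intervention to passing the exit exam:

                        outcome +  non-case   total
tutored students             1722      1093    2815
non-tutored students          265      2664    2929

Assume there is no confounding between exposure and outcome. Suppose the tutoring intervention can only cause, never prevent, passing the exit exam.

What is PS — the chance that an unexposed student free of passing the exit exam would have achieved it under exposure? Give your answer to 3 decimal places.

PS ≈ 0.573

p₁ = P(outcome | exposed) = 1722/2815 = 0.61172
p₀ = P(outcome | unexposed) = 265/2929 = 0.090475
Under exogeneity and monotonicity, PS = (p₁ − p₀)/(1 − p₀).
PS = (0.61172 − 0.090475) / 0.90953 ≈ 0.5731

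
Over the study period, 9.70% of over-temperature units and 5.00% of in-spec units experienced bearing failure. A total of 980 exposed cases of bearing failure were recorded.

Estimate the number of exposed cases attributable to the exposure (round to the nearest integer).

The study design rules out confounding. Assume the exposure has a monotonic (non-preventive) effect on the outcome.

about 475 cases

p₁ = 0.097, p₀ = 0.05.
PN = (p₁ − p₀)/p₁ = (0.097 − 0.05) / 0.097 ≈ 0.48454.
Attributable cases ≈ PN × (exposed cases) = 0.48454 × 980 ≈ 474.85.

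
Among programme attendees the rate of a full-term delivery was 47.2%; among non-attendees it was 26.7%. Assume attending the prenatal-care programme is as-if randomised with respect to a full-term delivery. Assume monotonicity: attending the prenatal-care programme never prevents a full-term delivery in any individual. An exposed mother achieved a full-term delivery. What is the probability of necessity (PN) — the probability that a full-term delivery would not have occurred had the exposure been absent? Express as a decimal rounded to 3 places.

p₁ = 0.472, p₀ = 0.267.
Under exogeneity and monotonicity, PN = (p₁ − p₀) / p₁.
PN = (0.472 − 0.267) / 0.472 = 0.205 / 0.472 ≈ 0.4343

PN ≈ 0.434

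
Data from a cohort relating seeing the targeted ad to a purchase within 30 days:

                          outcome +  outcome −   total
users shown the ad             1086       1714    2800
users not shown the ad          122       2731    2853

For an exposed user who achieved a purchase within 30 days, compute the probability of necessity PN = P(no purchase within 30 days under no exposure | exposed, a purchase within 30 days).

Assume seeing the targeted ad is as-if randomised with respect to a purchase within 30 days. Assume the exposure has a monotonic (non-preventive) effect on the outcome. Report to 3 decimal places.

p₁ = P(outcome | exposed) = 1086/2800 = 0.38786
p₀ = P(outcome | unexposed) = 122/2853 = 0.042762
Under exogeneity and monotonicity, PN = (p₁ − p₀)/p₁.
PN = (0.38786 − 0.042762) / 0.38786 ≈ 0.8897

PN ≈ 0.890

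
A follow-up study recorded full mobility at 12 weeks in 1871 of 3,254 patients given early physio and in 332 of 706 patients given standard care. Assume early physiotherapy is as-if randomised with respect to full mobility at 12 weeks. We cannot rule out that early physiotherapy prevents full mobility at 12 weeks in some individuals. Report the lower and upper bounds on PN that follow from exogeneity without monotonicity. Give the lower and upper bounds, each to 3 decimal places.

0.182 ≤ PN ≤ 0.921

p₁ = P(outcome | exposed) = 1871/3254 = 0.57498
p₀ = P(outcome | unexposed) = 332/706 = 0.47025
Under exogeneity alone the bounds on PN are max{0,(p₁−p₀)/p₁} ≤ PN ≤ min{1,(1−p₀)/p₁}.
  lower = (p₁ − p₀)/p₁ = 0.10473 / 0.57498 ≈ 0.1821
  upper = min{1, (1 − p₀)/p₁} = 0.52975 / 0.57498 ≈ 0.9213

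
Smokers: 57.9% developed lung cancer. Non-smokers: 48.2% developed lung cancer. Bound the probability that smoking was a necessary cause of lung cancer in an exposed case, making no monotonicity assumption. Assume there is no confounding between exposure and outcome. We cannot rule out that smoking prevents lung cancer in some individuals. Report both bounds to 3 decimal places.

p₁ = 0.579, p₀ = 0.482.
Under exogeneity alone the bounds on PN are max{0,(p₁−p₀)/p₁} ≤ PN ≤ min{1,(1−p₀)/p₁}.
  lower = (p₁ − p₀)/p₁ = 0.097 / 0.579 ≈ 0.1675
  upper = min{1, (1 − p₀)/p₁} = 0.518 / 0.579 ≈ 0.8946

0.168 ≤ PN ≤ 0.895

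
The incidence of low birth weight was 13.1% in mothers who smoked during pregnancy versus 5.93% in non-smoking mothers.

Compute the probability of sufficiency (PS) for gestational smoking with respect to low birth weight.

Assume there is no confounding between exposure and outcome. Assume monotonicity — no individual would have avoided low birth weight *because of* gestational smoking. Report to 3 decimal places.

PS ≈ 0.076

p₁ = 0.131, p₀ = 0.0593.
Under exogeneity and monotonicity, PS = (p₁ − p₀) / (1 − p₀).
PS = (0.131 − 0.0593) / (1 − 0.0593) = 0.0717 / 0.9407 ≈ 0.0762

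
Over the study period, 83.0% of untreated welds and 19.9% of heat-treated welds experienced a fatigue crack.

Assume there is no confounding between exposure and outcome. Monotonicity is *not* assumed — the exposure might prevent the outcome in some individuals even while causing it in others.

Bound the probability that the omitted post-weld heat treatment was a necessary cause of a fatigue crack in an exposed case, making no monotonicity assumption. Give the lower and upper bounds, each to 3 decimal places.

p₁ = 0.83, p₀ = 0.199.
Under exogeneity alone the bounds on PN are max{0,(p₁−p₀)/p₁} ≤ PN ≤ min{1,(1−p₀)/p₁}.
  lower = (p₁ − p₀)/p₁ = 0.631 / 0.83 ≈ 0.7602
  upper = min{1, (1 − p₀)/p₁} = 0.801 / 0.83 ≈ 0.9651

0.760 ≤ PN ≤ 0.965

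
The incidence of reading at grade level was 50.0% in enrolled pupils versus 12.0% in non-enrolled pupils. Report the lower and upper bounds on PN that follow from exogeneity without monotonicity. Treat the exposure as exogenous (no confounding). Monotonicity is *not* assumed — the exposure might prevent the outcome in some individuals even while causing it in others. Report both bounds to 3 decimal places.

p₁ = 0.5, p₀ = 0.12.
Under exogeneity alone the bounds on PN are max{0,(p₁−p₀)/p₁} ≤ PN ≤ min{1,(1−p₀)/p₁}.
  lower = (p₁ − p₀)/p₁ = 0.38 / 0.5 ≈ 0.7600
  upper = min{1, (1 − p₀)/p₁} = 0.88 / 0.5 ≈ 1.7600 → capped at 1

0.760 ≤ PN ≤ 1.000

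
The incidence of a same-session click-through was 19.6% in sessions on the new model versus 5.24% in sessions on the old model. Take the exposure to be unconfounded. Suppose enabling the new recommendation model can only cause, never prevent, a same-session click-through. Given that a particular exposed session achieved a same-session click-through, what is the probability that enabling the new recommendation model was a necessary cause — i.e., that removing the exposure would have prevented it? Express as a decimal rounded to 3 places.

p₁ = 0.196, p₀ = 0.0524.
Under exogeneity and monotonicity, PN = (p₁ − p₀) / p₁.
PN = (0.196 − 0.0524) / 0.196 = 0.1436 / 0.196 ≈ 0.7327

PN ≈ 0.733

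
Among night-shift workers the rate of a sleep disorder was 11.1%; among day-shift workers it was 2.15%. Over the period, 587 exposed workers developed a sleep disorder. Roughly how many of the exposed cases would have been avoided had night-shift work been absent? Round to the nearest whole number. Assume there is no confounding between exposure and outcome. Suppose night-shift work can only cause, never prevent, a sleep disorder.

p₁ = 0.111, p₀ = 0.0215.
PN = (p₁ − p₀)/p₁ = (0.111 − 0.0215) / 0.111 ≈ 0.80631.
Attributable cases ≈ PN × (exposed cases) = 0.80631 × 587 ≈ 473.30.

about 473 cases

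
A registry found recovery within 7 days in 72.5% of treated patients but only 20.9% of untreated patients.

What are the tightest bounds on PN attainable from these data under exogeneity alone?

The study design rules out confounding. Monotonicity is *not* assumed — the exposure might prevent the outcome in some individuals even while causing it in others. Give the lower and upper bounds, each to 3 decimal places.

p₁ = 0.725, p₀ = 0.209.
Under exogeneity alone the bounds on PN are max{0,(p₁−p₀)/p₁} ≤ PN ≤ min{1,(1−p₀)/p₁}.
  lower = (p₁ − p₀)/p₁ = 0.516 / 0.725 ≈ 0.7117
  upper = min{1, (1 − p₀)/p₁} = 0.791 / 0.725 ≈ 1.0910 → capped at 1

0.712 ≤ PN ≤ 1.000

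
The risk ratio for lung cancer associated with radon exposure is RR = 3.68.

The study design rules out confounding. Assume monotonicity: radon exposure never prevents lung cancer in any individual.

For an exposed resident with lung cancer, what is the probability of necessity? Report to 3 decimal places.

PN ≈ 0.728

Under exogeneity and monotonicity, PN = (RR − 1) / RR = 1 − 1/RR.
PN = (3.68 − 1) / 3.68 = 2.68 / 3.68 ≈ 0.7283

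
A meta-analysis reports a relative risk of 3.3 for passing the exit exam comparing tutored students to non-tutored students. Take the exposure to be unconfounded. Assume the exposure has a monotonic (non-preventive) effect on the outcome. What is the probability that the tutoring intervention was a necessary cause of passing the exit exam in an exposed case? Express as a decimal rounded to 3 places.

PN ≈ 0.697

Under exogeneity and monotonicity, PN = (RR − 1) / RR = 1 − 1/RR.
PN = (3.3 − 1) / 3.3 = 2.3 / 3.3 ≈ 0.6970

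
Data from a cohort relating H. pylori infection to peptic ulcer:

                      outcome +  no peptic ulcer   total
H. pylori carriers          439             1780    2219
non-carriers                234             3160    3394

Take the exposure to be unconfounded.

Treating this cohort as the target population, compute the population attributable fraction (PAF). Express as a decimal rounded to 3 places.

PAF ≈ 0.425

p₁ = P(outcome | exposed) = 439/2219 = 0.19784
p₀ = P(outcome | unexposed) = 234/3394 = 0.068945
Exposure prevalence π = 2219/5613 = 0.39533; overall risk P(Y=1) = 0.1199.
Under exogeneity, PAF = [P(Y=1) − p₀]/P(Y=1).
PAF = (0.1199 − 0.068945) / 0.1199 ≈ 0.4250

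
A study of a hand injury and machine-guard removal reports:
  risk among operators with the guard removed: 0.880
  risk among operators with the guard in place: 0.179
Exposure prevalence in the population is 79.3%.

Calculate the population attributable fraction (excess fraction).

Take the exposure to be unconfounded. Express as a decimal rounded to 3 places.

PAF ≈ 0.756

Let p₁ = 0.88, p₀ = 0.179.
Overall risk P(Y=1) = π·p₁ + (1−π)·p₀ = 0.793×0.88 + 0.207×0.179 = 0.73489.
Under exogeneity, PAF = [P(Y=1) − p₀] / P(Y=1).
PAF = (0.73489 − 0.179) / 0.73489 ≈ 0.7564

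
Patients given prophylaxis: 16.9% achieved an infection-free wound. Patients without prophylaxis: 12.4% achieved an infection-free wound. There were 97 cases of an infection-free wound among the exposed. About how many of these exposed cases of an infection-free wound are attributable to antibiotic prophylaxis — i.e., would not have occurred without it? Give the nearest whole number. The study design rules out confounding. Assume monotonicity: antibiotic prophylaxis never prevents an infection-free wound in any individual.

about 26 cases

p₁ = 0.169, p₀ = 0.124.
PN = (p₁ − p₀)/p₁ = (0.169 − 0.124) / 0.169 ≈ 0.26627.
Attributable cases ≈ PN × (exposed cases) = 0.26627 × 97 ≈ 25.83.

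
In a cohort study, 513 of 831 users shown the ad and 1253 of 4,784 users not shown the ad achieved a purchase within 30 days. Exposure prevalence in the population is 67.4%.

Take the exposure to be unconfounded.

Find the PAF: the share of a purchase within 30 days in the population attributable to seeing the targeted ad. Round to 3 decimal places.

p₁ = P(outcome | exposed) = 513/831 = 0.61733
p₀ = P(outcome | unexposed) = 1253/4784 = 0.26191
Overall risk P(Y=1) = π·p₁ + (1−π)·p₀ = 0.674×0.61733 + 0.326×0.26191 = 0.50146.
Under exogeneity, PAF = [P(Y=1) − p₀] / P(Y=1).
PAF = (0.50146 − 0.26191) / 0.50146 ≈ 0.4777

PAF ≈ 0.478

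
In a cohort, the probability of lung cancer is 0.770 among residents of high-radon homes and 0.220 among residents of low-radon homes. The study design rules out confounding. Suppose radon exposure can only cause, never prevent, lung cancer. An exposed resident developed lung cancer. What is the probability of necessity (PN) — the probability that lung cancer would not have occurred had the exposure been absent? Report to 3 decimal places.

Let p₁ = 0.77, p₀ = 0.22.
Under exogeneity and monotonicity, PN = (p₁ − p₀) / p₁.
PN = (0.77 − 0.22) / 0.77 = 0.55 / 0.77 ≈ 0.7143

PN ≈ 0.714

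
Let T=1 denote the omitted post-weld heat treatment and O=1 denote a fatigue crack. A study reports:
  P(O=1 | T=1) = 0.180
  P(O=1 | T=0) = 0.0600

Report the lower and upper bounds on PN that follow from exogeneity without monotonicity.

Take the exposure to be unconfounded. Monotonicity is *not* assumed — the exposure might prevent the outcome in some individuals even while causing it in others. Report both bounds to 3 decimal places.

Let p₁ = 0.18, p₀ = 0.06.
Under exogeneity alone the bounds on PN are max{0,(p₁−p₀)/p₁} ≤ PN ≤ min{1,(1−p₀)/p₁}.
  lower = (p₁ − p₀)/p₁ = 0.12 / 0.18 ≈ 0.6667
  upper = min{1, (1 − p₀)/p₁} = 0.94 / 0.18 ≈ 5.2222 → capped at 1

0.667 ≤ PN ≤ 1.000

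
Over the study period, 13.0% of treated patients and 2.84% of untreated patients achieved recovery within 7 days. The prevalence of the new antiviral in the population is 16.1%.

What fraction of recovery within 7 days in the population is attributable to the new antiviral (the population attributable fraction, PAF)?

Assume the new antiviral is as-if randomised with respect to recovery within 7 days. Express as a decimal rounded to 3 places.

PAF ≈ 0.365

p₁ = 0.13, p₀ = 0.0284.
Overall risk P(Y=1) = π·p₁ + (1−π)·p₀ = 0.161×0.13 + 0.839×0.0284 = 0.044758.
Under exogeneity, PAF = [P(Y=1) − p₀] / P(Y=1).
PAF = (0.044758 − 0.0284) / 0.044758 ≈ 0.3655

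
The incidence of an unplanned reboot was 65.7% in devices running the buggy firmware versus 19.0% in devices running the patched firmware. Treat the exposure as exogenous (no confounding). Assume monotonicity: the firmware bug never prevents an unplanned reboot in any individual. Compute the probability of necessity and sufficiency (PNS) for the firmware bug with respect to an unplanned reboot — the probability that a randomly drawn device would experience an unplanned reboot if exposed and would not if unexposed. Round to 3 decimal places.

PNS ≈ 0.467

p₁ = 0.657, p₀ = 0.19.
Under exogeneity and monotonicity, PNS = p₁ − p₀.
PNS = 0.657 − 0.19 = 0.467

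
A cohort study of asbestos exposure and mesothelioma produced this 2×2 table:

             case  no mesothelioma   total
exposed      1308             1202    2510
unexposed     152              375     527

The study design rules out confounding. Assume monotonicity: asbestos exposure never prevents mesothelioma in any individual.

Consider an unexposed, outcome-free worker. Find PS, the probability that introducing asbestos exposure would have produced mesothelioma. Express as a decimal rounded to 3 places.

p₁ = P(outcome | exposed) = 1308/2510 = 0.52112
p₀ = P(outcome | unexposed) = 152/527 = 0.28843
Under exogeneity and monotonicity, PS = (p₁ − p₀) / (1 − p₀).
PS = (0.52112 − 0.28843) / (1 − 0.28843) = 0.23269 / 0.71157 ≈ 0.3270

PS ≈ 0.327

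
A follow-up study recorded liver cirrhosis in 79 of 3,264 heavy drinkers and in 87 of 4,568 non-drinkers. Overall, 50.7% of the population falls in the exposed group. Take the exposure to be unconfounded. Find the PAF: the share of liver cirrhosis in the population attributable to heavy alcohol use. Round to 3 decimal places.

p₁ = P(outcome | exposed) = 79/3264 = 0.024203
p₀ = P(outcome | unexposed) = 87/4568 = 0.019046
Overall risk P(Y=1) = π·p₁ + (1−π)·p₀ = 0.507×0.024203 + 0.493×0.019046 = 0.021661.
Under exogeneity, PAF = [P(Y=1) − p₀] / P(Y=1).
PAF = (0.021661 − 0.019046) / 0.021661 ≈ 0.1207

PAF ≈ 0.121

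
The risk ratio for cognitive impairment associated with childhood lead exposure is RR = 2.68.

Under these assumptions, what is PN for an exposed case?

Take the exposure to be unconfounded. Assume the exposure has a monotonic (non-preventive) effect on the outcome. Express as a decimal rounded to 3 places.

PN ≈ 0.627

Under exogeneity and monotonicity, PN = (RR − 1) / RR = 1 − 1/RR.
PN = (2.68 − 1) / 2.68 = 1.68 / 2.68 ≈ 0.6269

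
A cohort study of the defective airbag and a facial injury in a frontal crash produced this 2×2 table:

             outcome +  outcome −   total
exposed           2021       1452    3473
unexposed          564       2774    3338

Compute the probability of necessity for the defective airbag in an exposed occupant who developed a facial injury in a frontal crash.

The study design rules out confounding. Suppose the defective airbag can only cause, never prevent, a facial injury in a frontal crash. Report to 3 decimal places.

PN ≈ 0.710

p₁ = P(outcome | exposed) = 2021/3473 = 0.58192
p₀ = P(outcome | unexposed) = 564/3338 = 0.16896
Under exogeneity and monotonicity, PN = (p₁ − p₀)/p₁.
PN = (0.58192 − 0.16896) / 0.58192 ≈ 0.7096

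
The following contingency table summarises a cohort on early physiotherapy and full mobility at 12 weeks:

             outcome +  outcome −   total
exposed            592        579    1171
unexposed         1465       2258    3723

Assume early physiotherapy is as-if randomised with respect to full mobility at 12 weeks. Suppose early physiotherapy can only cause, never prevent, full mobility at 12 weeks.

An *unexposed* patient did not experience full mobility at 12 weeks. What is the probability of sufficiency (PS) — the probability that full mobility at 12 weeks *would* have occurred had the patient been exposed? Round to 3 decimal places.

PS ≈ 0.185

p₁ = P(outcome | exposed) = 592/1171 = 0.50555
p₀ = P(outcome | unexposed) = 1465/3723 = 0.3935
Under exogeneity and monotonicity, PS = (p₁ − p₀)/(1 − p₀).
PS = (0.50555 − 0.3935) / 0.6065 ≈ 0.1848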